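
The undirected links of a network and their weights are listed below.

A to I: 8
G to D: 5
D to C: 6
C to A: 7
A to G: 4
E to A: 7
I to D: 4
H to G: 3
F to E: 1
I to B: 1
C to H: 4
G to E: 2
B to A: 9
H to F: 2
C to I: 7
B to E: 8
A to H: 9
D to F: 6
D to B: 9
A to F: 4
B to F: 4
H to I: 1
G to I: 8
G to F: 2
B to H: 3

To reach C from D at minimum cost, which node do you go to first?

Candidate routes:
D → I → C: 4+7 = 11
D → I → H → C: 4+1+4 = 9
D → C: 6 = 6
The minimum is 6 via D → C.
So from D the first move is to C.

C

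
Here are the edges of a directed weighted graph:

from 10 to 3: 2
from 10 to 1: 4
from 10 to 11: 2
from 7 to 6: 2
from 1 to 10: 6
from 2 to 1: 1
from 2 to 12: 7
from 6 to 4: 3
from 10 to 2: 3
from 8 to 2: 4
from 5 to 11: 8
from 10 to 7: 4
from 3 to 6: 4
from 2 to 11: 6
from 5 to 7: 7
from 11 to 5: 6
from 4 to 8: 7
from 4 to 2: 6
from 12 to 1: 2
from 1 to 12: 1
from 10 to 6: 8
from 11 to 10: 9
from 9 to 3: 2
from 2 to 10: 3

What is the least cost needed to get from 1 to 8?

Candidate routes:
1–10–3–6–4–8: 6+2+4+3+7 = 22
1–10–6–4–8: 6+8+3+7 = 24
The minimum is 22 via 1–10–3–6–4–8.

22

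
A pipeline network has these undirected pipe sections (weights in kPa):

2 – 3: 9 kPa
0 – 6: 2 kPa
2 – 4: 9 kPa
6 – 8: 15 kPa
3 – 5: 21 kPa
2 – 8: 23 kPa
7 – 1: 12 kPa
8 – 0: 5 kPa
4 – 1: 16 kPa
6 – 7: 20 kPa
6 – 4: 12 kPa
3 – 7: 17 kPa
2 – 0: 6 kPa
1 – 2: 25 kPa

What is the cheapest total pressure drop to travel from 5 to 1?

Shortest distances from 5:
5: 0
3: 21  (via 5)
2: 30  (via 3)
0: 36  (via 2)
6: 38  (via 0)
7: 38  (via 3)
4: 39  (via 2)
8: 41  (via 0)
1: 50  (via 7)
Shortest route: 5 → 3 → 7 → 1 = 50 kPa.

50 kPa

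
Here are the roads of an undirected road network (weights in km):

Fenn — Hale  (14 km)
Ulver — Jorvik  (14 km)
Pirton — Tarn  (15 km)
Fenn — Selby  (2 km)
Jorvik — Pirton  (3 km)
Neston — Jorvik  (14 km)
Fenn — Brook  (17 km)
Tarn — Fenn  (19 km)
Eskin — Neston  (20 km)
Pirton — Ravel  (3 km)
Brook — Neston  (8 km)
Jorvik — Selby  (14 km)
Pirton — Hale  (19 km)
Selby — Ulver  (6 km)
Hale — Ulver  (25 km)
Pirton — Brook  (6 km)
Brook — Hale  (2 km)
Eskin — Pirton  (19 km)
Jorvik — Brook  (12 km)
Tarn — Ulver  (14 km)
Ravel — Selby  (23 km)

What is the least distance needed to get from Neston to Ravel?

Settle nodes by increasing distance from Neston:
Neston: 0
Brook: 8  (via Neston)
Hale: 10  (via Brook)
Jorvik: 14  (via Neston)
Pirton: 14  (via Brook)
Ravel: 17  (via Pirton)
Shortest route: Neston–Brook–Pirton–Ravel = 17 km.

17 km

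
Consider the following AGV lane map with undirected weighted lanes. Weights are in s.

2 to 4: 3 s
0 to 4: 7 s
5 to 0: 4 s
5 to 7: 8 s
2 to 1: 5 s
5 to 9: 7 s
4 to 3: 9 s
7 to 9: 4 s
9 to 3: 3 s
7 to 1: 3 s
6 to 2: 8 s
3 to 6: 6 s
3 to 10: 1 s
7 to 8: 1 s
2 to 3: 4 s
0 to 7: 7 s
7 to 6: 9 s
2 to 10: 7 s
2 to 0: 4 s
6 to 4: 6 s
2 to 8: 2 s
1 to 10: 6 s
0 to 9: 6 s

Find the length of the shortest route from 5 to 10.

Enumerating some paths:
5–9–3–10: 7+3+1 = 11
5–0–2–3–10: 4+4+4+1 = 13
Cheapest is 5–9–3–10 at 11 s.

11 s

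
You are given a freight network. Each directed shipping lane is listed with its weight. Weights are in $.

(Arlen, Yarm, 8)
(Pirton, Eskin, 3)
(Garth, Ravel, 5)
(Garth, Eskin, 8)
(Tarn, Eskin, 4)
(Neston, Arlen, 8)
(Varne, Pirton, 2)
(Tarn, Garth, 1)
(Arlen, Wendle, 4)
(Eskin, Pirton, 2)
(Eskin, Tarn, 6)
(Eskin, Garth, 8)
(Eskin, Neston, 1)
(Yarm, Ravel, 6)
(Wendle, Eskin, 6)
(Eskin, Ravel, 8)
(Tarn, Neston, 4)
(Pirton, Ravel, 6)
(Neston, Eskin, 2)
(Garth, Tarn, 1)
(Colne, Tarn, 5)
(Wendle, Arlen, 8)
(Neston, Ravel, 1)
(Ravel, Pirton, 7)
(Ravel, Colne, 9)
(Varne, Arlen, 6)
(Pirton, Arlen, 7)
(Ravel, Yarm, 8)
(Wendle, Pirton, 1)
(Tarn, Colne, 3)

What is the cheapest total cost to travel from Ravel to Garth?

Shortest distances from Ravel:
Ravel: 0
Pirton: 7  (via Ravel)
Yarm: 8  (via Ravel)
Colne: 9  (via Ravel)
Eskin: 10  (via Pirton)
Neston: 11  (via Eskin)
Arlen: 14  (via Pirton)
Tarn: 14  (via Colne)
Garth: 15  (via Tarn)
Shortest route: Ravel → Colne → Tarn → Garth = $15.

$15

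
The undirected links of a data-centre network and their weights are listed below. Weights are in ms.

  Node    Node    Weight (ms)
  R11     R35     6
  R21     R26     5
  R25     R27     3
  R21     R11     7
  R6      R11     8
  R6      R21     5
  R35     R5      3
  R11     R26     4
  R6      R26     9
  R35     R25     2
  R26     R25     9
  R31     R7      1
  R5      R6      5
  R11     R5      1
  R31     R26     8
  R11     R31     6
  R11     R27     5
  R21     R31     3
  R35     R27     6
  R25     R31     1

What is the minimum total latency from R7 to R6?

Compare a few routes:
R7–R31–R21–R6: 1+3+5 = 9
R7–R31–R25–R35–R5–R6: 1+1+2+3+5 = 12
Cheapest is R7–R31–R21–R6 at 9 ms.

9 ms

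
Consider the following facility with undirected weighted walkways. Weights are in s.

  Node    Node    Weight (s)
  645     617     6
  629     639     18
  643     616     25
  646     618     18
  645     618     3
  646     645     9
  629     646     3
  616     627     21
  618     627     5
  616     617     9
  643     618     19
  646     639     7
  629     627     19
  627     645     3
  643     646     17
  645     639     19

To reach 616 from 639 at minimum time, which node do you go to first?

Enumerating some paths:
639–646–645–627–616: 7+9+3+21 = 40
639–646–618–645–617–616: 7+18+3+6+9 = 43
639–645–617–616: 19+6+9 = 34
639–646–645–617–616: 7+9+6+9 = 31
The minimum is 31 s via 639–646–645–617–616.
So from 639 the first move is to 646.

646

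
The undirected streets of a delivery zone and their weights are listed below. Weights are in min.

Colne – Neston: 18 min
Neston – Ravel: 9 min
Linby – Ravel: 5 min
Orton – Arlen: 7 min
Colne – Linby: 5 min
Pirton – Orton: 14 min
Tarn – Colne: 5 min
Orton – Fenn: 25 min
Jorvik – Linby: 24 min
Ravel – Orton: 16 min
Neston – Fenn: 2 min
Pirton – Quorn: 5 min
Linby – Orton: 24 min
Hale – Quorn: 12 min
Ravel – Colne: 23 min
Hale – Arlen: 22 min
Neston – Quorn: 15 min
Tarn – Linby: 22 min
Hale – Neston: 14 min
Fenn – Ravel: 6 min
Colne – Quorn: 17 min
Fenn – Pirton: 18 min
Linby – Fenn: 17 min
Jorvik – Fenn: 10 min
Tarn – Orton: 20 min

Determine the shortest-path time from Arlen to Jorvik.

Settle nodes by increasing distance from Arlen:
Arlen: 0
Orton: 7  (via Arlen)
Pirton: 21  (via Orton)
Hale: 22  (via Arlen)
Ravel: 23  (via Orton)
Quorn: 26  (via Pirton)
Tarn: 27  (via Orton)
Linby: 28  (via Ravel)
Fenn: 29  (via Ravel)
Neston: 31  (via Fenn)
Colne: 32  (via Tarn)
Jorvik: 39  (via Fenn)
Shortest route: Arlen → Orton → Ravel → Fenn → Jorvik = 39 min.

39 min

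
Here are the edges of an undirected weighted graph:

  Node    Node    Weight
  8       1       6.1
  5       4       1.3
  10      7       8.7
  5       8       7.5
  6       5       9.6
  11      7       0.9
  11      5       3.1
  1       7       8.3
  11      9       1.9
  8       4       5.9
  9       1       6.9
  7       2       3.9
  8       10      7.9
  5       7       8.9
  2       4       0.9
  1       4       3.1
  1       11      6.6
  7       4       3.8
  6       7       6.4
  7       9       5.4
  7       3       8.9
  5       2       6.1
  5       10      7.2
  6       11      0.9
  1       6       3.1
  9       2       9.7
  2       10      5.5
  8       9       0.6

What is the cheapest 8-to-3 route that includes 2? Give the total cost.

19.6

Shortest 8→2: 8 → 4 → 2 = 6.8
Best 2 to 3: 2 → 7 → 3 costing 12.8
Total via 2: 6.8 + 12.8 = 19.6.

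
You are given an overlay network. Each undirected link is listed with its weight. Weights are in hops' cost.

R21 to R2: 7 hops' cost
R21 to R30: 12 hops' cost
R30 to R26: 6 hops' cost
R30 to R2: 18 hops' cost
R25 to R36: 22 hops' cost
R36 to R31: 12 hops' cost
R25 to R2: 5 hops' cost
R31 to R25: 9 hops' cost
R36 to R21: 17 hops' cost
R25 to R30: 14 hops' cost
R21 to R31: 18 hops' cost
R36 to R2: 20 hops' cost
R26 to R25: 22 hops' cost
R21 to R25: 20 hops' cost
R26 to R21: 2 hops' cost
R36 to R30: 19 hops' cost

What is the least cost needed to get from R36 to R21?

17 hops' cost

Running Dijkstra from R36:
R36: 0
R31: 12  (via R36)
R21: 17  (via R36)
Shortest route: R36–R21 = 17 hops' cost.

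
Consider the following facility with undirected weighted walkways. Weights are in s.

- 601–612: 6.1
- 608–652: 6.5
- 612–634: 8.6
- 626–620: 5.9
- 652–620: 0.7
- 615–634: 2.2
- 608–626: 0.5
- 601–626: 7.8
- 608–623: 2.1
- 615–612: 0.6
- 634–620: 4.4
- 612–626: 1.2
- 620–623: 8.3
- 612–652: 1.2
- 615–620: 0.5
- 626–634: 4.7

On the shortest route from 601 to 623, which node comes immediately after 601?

Enumerating some paths:
601 → 612 → 626 → 608 → 623: 6.1+1.2+0.5+2.1 = 9.9
601 → 626 → 608 → 623: 7.8+0.5+2.1 = 10.4
601 → 612 → 615 → 620 → 623: 6.1+0.6+0.5+8.3 = 15.5
Cheapest is 601 → 612 → 626 → 608 → 623 at 9.9 s.
So from 601 the first move is to 612.

612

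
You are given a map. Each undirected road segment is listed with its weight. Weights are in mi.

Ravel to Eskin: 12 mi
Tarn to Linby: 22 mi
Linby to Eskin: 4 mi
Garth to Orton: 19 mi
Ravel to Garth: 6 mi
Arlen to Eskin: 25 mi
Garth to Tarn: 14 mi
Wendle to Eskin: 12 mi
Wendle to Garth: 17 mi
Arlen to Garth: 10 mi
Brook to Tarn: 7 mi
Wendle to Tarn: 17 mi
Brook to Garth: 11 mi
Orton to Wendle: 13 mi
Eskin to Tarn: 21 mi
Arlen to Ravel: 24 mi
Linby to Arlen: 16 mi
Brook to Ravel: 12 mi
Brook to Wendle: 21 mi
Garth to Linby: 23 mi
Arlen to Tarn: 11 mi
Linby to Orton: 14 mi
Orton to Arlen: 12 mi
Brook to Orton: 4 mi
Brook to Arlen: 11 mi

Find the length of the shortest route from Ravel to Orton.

16 mi

Running Dijkstra from Ravel:
Ravel: 0
Garth: 6  (via Ravel)
Brook: 12  (via Ravel)
Eskin: 12  (via Ravel)
Arlen: 16  (via Garth)
Linby: 16  (via Eskin)
Orton: 16  (via Brook)
Shortest route: Ravel → Brook → Orton = 16 mi.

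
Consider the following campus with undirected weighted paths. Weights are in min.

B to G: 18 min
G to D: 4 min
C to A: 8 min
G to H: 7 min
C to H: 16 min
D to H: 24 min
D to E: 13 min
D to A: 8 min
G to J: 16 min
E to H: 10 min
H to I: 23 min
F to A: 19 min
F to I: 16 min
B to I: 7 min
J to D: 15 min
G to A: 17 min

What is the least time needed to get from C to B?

Enumerating some paths:
C - H - G - B: 16+7+18 = 41
C - A - D - G - B: 8+8+4+18 = 38
Cheapest is C - A - D - G - B at 38 min.

38 min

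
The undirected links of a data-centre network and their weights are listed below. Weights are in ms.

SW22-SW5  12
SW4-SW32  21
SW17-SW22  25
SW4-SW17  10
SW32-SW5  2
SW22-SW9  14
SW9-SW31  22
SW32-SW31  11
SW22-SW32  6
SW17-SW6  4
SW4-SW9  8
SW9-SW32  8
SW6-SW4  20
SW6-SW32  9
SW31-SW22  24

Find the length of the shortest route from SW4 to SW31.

27 ms

Shortest distances from SW4:
SW4: 0
SW9: 8  (via SW4)
SW17: 10  (via SW4)
SW6: 14  (via SW17)
SW32: 16  (via SW9)
SW5: 18  (via SW32)
SW22: 22  (via SW9)
SW31: 27  (via SW32)
Shortest route: SW4–SW9–SW32–SW31 = 27 ms.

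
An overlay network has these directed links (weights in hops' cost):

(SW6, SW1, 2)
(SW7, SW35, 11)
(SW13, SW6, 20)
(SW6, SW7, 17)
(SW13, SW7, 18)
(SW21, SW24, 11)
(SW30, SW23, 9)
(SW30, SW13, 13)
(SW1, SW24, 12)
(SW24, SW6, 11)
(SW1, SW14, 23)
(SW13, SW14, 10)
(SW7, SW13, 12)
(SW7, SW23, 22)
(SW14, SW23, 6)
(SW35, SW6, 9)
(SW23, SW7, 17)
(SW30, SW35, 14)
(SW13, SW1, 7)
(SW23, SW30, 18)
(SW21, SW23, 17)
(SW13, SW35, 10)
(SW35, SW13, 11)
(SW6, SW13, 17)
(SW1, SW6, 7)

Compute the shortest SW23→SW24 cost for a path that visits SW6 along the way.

51 hops' cost

Shortest SW23→SW6: SW23–SW7–SW35–SW6 = 37
Best SW6 to SW24: SW6–SW1–SW24 costing 14
Total via SW6: 37 + 14 = 51 hops' cost.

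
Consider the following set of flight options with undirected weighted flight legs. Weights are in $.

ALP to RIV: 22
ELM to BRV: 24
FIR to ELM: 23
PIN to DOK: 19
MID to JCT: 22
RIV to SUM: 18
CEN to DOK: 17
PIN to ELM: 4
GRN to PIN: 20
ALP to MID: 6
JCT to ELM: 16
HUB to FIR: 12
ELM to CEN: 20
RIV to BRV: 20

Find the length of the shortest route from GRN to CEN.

Shortest distances from GRN:
GRN: 0
PIN: 20  (via GRN)
ELM: 24  (via PIN)
DOK: 39  (via PIN)
JCT: 40  (via ELM)
CEN: 44  (via ELM)
Shortest route: GRN → PIN → ELM → CEN = $44.

$44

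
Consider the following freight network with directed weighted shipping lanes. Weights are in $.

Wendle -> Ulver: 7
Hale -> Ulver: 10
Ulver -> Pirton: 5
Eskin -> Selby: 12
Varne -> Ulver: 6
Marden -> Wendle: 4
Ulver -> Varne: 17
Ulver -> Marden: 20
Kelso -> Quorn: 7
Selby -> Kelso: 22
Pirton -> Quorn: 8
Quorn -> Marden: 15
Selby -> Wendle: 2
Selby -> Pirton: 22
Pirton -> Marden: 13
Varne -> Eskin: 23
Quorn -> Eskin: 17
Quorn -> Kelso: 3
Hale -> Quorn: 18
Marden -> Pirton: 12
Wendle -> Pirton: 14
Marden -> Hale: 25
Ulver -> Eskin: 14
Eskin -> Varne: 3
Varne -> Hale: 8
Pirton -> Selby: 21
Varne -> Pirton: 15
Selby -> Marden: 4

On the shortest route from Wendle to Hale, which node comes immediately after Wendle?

Ulver

Candidate routes:
Wendle–Pirton–Quorn–Eskin–Varne–Hale: 14+8+17+3+8 = 50
Wendle–Ulver–Varne–Hale: 7+17+8 = 32
Wendle–Ulver–Pirton–Quorn–Eskin–Varne–Hale: 7+5+8+17+3+8 = 48
The minimum is $32 via Wendle–Ulver–Varne–Hale.
So from Wendle the first move is to Ulver.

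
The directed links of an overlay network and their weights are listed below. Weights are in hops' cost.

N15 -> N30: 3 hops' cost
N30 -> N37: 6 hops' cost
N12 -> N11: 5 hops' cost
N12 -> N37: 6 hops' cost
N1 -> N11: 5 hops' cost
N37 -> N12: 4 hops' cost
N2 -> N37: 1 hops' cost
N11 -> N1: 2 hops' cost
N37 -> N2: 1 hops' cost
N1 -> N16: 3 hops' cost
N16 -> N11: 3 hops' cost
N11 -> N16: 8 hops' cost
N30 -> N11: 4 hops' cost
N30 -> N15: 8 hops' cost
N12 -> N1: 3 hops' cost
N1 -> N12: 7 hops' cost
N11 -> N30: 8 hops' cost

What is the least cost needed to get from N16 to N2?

18 hops' cost

Candidate routes:
N16–N11–N1–N12–N37–N2: 3+2+7+6+1 = 19
N16–N11–N30–N37–N2: 3+8+6+1 = 18
The minimum is 18 hops' cost via N16–N11–N30–N37–N2.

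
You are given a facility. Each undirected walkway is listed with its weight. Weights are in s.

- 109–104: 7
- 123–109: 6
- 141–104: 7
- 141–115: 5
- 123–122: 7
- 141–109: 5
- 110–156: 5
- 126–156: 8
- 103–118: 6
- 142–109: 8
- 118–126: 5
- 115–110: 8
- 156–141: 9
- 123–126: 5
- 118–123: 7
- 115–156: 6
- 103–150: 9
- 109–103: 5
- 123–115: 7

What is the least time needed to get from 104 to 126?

18 s

Settle nodes by increasing distance from 104:
104: 0
109: 7  (via 104)
141: 7  (via 104)
103: 12  (via 109)
115: 12  (via 141)
123: 13  (via 109)
142: 15  (via 109)
156: 16  (via 141)
126: 18  (via 123)
Shortest route: 104 → 109 → 123 → 126 = 18 s.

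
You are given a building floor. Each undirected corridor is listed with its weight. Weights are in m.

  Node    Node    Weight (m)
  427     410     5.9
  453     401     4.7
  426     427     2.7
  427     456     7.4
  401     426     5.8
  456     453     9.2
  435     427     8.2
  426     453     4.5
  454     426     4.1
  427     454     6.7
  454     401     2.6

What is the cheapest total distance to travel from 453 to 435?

15.4 m

Compare a few routes:
453 → 401 → 454 → 427 → 435: 4.7+2.6+6.7+8.2 = 22.2
453 → 401 → 426 → 427 → 435: 4.7+5.8+2.7+8.2 = 21.4
453 → 426 → 427 → 435: 4.5+2.7+8.2 = 15.4
Cheapest is 453 → 426 → 427 → 435 at 15.4 m.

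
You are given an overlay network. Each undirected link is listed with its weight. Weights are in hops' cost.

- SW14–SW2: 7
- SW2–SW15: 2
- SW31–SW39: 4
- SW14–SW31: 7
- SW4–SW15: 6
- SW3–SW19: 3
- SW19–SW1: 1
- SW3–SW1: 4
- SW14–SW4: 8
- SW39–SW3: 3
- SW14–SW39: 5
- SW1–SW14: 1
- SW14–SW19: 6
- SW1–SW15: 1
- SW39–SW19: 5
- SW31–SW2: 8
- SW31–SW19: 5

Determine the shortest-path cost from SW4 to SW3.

11 hops' cost

Enumerating some paths:
SW4–SW15–SW1–SW3: 6+1+4 = 11
SW4–SW14–SW1–SW3: 8+1+4 = 13
SW4–SW14–SW1–SW19–SW3: 8+1+1+3 = 13
SW4–SW15–SW1–SW14–SW39–SW3: 6+1+1+5+3 = 16
The minimum is 11 hops' cost via SW4–SW15–SW1–SW3.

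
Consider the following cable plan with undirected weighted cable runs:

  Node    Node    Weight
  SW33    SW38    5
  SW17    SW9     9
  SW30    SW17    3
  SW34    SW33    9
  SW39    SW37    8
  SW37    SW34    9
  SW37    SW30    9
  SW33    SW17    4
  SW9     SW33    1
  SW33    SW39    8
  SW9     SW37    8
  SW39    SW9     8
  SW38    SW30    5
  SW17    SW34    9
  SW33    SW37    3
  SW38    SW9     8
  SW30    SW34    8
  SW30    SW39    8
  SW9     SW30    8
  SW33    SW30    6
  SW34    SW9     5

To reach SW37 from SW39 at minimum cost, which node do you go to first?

Compare a few routes:
SW39–SW37: 8 = 8
SW39–SW33–SW37: 8+3 = 11
The minimum is 8 via SW39–SW37.
So from SW39 the first move is to SW37.

SW37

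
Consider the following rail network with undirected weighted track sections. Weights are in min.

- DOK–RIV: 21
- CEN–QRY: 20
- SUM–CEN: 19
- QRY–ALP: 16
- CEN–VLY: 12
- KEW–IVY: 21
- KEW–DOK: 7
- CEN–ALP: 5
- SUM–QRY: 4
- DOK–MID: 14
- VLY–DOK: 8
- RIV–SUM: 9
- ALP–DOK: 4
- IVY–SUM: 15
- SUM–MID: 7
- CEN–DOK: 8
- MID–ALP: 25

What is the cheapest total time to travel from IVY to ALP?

Shortest distances from IVY:
IVY: 0
SUM: 15  (via IVY)
QRY: 19  (via SUM)
KEW: 21  (via IVY)
MID: 22  (via SUM)
RIV: 24  (via SUM)
DOK: 28  (via KEW)
ALP: 32  (via DOK)
Shortest route: IVY → KEW → DOK → ALP = 32 min.

32 min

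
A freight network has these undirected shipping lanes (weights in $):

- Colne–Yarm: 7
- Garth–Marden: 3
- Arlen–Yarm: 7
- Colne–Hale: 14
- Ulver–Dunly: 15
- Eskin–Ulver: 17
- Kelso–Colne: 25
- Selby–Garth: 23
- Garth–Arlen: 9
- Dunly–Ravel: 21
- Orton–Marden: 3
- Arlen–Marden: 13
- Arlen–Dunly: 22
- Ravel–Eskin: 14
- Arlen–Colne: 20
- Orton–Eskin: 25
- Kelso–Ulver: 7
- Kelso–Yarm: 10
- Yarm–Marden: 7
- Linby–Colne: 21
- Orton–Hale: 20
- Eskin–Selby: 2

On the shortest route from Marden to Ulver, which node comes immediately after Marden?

Yarm

Enumerating some paths:
Marden → Garth → Arlen → Yarm → Kelso → Ulver: 3+9+7+10+7 = 36
Marden → Yarm → Kelso → Ulver: 7+10+7 = 24
Marden → Arlen → Yarm → Kelso → Ulver: 13+7+10+7 = 37
Cheapest is Marden → Yarm → Kelso → Ulver at $24.
So from Marden the first move is to Yarm.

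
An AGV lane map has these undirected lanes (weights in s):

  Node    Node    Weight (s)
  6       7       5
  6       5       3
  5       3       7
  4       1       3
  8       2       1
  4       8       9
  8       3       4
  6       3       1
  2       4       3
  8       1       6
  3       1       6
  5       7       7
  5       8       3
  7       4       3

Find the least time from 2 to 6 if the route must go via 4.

Best 2 to 4: 2–4 costing 3
Best 4 to 6: 4–7–6 costing 8
Total via 4: 3 + 8 = 11 s.

11 s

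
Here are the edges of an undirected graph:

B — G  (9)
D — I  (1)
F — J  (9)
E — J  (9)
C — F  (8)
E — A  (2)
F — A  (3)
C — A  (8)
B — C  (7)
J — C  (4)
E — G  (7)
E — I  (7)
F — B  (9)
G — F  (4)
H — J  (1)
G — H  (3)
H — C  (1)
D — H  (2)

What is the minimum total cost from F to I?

10

Shortest distances from F:
F: 0
A: 3  (via F)
G: 4  (via F)
E: 5  (via A)
H: 7  (via G)
C: 8  (via F)
J: 8  (via H)
B: 9  (via F)
D: 9  (via H)
I: 10  (via D)
Shortest route: F–G–H–D–I = 10.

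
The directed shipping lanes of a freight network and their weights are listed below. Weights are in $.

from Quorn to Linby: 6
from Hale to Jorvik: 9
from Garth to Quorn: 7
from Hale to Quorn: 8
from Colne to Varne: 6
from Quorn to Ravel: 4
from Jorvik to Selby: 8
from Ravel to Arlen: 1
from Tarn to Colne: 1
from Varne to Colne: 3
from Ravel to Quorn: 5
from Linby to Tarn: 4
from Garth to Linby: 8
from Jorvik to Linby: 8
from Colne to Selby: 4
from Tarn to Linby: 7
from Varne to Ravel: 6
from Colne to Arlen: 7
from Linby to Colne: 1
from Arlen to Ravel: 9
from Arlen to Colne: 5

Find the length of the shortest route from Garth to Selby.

Settle nodes by increasing distance from Garth:
Garth: 0
Quorn: 7  (via Garth)
Linby: 8  (via Garth)
Colne: 9  (via Linby)
Ravel: 11  (via Quorn)
Tarn: 12  (via Linby)
Arlen: 12  (via Ravel)
Selby: 13  (via Colne)
Shortest route: Garth–Linby–Colne–Selby = $13.

$13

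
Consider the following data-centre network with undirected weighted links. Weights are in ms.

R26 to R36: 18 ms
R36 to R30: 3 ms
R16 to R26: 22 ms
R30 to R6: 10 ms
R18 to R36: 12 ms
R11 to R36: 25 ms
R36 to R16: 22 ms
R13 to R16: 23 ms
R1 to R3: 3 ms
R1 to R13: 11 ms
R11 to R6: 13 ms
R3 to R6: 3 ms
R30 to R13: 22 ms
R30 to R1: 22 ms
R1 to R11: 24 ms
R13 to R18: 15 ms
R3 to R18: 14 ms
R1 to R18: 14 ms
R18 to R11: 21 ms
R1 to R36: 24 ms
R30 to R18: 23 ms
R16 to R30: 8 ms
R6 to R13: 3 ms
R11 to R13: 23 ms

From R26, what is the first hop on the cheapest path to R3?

R36

Compare a few routes:
R26 → R16 → R30 → R6 → R3: 22+8+10+3 = 43
R26 → R36 → R30 → R6 → R3: 18+3+10+3 = 34
R26 → R36 → R1 → R3: 18+24+3 = 45
R26 → R36 → R18 → R3: 18+12+14 = 44
The minimum is 34 ms via R26 → R36 → R30 → R6 → R3.
So from R26 the first move is to R36.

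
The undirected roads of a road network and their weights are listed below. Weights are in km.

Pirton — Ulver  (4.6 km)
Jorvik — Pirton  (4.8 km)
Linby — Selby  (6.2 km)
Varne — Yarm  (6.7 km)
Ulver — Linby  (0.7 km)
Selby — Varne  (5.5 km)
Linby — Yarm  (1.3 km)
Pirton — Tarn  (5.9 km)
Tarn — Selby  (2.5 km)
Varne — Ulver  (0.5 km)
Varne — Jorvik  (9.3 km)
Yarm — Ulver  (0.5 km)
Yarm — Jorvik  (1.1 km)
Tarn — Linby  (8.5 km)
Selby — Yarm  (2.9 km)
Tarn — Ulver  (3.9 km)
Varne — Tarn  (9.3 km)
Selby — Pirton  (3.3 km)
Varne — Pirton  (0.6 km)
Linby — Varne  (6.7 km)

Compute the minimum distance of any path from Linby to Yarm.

1.2 km

Candidate routes:
Linby - Yarm: 1.3 = 1.3
Linby - Ulver - Yarm: 0.7+0.5 = 1.2
The minimum is 1.2 km via Linby - Ulver - Yarm.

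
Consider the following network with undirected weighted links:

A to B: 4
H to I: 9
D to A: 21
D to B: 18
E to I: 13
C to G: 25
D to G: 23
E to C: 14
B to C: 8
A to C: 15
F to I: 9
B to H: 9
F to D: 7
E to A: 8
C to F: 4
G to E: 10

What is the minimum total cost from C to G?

Running Dijkstra from C:
C: 0
F: 4  (via C)
B: 8  (via C)
D: 11  (via F)
A: 12  (via B)
I: 13  (via F)
E: 14  (via C)
H: 17  (via B)
G: 24  (via E)
Shortest route: C → E → G = 24.

24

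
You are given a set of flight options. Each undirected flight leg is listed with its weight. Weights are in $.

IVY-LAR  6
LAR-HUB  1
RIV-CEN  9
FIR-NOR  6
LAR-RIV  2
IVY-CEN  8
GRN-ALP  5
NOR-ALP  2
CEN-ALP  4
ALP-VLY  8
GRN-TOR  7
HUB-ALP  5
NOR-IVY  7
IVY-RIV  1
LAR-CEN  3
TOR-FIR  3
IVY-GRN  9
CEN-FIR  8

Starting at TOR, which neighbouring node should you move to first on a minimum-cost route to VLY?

FIR

Compare a few routes:
TOR → GRN → ALP → VLY: 7+5+8 = 20
TOR → FIR → NOR → ALP → VLY: 3+6+2+8 = 19
Cheapest is TOR → FIR → NOR → ALP → VLY at $19.
So from TOR the first move is to FIR.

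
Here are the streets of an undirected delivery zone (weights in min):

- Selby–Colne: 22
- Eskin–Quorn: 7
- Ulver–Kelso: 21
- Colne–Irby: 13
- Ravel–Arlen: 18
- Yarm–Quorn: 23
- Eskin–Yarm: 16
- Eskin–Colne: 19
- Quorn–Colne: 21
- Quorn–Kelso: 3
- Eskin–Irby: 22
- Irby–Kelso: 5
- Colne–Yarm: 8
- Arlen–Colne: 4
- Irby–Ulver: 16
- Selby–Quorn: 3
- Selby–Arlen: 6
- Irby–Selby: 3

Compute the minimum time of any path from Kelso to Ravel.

30 min

Candidate routes:
Kelso → Quorn → Selby → Arlen → Ravel: 3+3+6+18 = 30
Kelso → Irby → Selby → Arlen → Ravel: 5+3+6+18 = 32
The minimum is 30 min via Kelso → Quorn → Selby → Arlen → Ravel.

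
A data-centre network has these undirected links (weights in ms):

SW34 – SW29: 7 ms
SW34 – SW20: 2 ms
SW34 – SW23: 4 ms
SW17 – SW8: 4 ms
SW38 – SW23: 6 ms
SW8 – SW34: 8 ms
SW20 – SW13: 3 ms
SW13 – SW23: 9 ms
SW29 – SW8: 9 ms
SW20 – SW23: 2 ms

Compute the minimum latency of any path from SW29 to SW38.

17 ms

Settle nodes by increasing distance from SW29:
SW29: 0
SW34: 7  (via SW29)
SW20: 9  (via SW34)
SW8: 9  (via SW29)
SW23: 11  (via SW34)
SW13: 12  (via SW20)
SW17: 13  (via SW8)
SW38: 17  (via SW23)
Shortest route: SW29 → SW34 → SW23 → SW38 = 17 ms.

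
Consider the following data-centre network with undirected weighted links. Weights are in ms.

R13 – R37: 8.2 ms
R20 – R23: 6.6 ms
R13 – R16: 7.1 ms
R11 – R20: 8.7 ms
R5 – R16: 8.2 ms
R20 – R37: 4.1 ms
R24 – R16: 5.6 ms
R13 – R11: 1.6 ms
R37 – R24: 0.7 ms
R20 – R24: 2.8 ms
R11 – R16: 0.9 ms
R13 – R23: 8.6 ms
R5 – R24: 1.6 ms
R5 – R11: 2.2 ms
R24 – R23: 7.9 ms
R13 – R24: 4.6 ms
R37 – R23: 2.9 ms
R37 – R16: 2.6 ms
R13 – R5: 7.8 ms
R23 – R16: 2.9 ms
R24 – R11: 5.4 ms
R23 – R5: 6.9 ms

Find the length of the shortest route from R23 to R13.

5.4 ms

Compare a few routes:
R23 - R37 - R16 - R11 - R13: 2.9+2.6+0.9+1.6 = 8
R23 - R16 - R11 - R13: 2.9+0.9+1.6 = 5.4
R23 - R37 - R24 - R13: 2.9+0.7+4.6 = 8.2
Cheapest is R23 - R16 - R11 - R13 at 5.4 ms.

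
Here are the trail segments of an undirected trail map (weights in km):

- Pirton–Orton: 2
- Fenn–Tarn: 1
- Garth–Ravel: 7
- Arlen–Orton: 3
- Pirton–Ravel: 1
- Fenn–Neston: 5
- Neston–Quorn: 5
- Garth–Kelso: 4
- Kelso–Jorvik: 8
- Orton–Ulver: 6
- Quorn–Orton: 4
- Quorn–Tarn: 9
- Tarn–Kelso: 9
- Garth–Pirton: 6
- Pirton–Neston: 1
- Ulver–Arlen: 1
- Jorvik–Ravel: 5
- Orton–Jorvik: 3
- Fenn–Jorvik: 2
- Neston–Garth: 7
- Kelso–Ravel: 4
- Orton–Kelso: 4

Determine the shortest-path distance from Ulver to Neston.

7 km

Compare a few routes:
Ulver–Arlen–Orton–Pirton–Neston: 1+3+2+1 = 7
Ulver–Orton–Pirton–Neston: 6+2+1 = 9
Cheapest is Ulver–Arlen–Orton–Pirton–Neston at 7 km.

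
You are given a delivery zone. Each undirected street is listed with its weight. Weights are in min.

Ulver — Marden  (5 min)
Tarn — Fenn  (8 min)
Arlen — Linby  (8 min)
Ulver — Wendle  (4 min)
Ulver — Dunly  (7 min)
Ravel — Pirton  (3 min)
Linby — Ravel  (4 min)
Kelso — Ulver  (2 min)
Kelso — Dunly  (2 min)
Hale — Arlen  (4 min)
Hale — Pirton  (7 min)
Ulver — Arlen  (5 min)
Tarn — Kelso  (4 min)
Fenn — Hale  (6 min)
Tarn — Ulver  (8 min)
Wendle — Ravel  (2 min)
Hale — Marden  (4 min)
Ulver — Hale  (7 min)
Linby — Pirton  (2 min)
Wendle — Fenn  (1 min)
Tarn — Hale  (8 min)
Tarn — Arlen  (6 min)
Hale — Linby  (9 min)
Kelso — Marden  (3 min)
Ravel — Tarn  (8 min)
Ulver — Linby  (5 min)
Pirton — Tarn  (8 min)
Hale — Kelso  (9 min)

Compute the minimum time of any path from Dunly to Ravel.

Running Dijkstra from Dunly:
Dunly: 0
Kelso: 2  (via Dunly)
Ulver: 4  (via Kelso)
Marden: 5  (via Kelso)
Tarn: 6  (via Kelso)
Wendle: 8  (via Ulver)
Hale: 9  (via Marden)
Linby: 9  (via Ulver)
Arlen: 9  (via Ulver)
Fenn: 9  (via Wendle)
Ravel: 10  (via Wendle)
Shortest route: Dunly–Kelso–Ulver–Wendle–Ravel = 10 min.

10 min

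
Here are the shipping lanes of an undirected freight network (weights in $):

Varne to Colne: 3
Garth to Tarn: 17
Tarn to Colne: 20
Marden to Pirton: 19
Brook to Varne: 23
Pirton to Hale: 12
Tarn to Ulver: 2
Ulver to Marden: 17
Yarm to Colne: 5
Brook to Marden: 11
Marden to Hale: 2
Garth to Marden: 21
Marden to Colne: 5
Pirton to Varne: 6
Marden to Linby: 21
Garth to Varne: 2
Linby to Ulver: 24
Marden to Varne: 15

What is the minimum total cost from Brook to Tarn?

Shortest distances from Brook:
Brook: 0
Marden: 11  (via Brook)
Hale: 13  (via Marden)
Colne: 16  (via Marden)
Varne: 19  (via Colne)
Yarm: 21  (via Colne)
Garth: 21  (via Varne)
Pirton: 25  (via Hale)
Ulver: 28  (via Marden)
Tarn: 30  (via Ulver)
Shortest route: Brook–Marden–Ulver–Tarn = $30.

$30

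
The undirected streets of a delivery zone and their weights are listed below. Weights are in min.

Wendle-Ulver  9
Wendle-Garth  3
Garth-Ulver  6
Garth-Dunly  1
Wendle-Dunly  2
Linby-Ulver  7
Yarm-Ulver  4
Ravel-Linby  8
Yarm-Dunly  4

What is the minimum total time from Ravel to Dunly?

22 min

Running Dijkstra from Ravel:
Ravel: 0
Linby: 8  (via Ravel)
Ulver: 15  (via Linby)
Yarm: 19  (via Ulver)
Garth: 21  (via Ulver)
Dunly: 22  (via Garth)
Shortest route: Ravel → Linby → Ulver → Garth → Dunly = 22 min.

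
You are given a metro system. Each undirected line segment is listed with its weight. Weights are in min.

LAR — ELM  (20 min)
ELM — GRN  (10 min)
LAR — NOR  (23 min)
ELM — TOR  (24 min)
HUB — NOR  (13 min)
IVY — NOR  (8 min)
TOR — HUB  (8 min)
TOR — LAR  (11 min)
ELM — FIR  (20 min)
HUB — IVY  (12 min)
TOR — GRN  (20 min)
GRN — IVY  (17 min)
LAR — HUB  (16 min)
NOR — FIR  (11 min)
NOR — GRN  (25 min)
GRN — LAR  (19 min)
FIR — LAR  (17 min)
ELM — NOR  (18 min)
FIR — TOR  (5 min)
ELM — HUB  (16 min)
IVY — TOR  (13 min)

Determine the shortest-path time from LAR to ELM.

20 min

Running Dijkstra from LAR:
LAR: 0
TOR: 11  (via LAR)
FIR: 16  (via TOR)
HUB: 16  (via LAR)
GRN: 19  (via LAR)
ELM: 20  (via LAR)
Shortest route: LAR–ELM = 20 min.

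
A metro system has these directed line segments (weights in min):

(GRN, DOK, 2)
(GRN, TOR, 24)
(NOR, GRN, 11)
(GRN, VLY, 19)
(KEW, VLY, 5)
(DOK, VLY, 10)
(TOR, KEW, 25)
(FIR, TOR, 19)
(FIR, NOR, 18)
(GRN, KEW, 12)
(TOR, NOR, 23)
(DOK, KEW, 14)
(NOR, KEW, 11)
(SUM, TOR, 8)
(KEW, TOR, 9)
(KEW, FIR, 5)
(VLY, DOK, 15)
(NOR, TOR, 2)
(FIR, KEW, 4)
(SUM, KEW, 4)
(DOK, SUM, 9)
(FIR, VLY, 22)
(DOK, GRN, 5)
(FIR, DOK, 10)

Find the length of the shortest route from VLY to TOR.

32 min

Shortest distances from VLY:
VLY: 0
DOK: 15  (via VLY)
GRN: 20  (via DOK)
SUM: 24  (via DOK)
KEW: 28  (via SUM)
TOR: 32  (via SUM)
Shortest route: VLY → DOK → SUM → TOR = 32 min.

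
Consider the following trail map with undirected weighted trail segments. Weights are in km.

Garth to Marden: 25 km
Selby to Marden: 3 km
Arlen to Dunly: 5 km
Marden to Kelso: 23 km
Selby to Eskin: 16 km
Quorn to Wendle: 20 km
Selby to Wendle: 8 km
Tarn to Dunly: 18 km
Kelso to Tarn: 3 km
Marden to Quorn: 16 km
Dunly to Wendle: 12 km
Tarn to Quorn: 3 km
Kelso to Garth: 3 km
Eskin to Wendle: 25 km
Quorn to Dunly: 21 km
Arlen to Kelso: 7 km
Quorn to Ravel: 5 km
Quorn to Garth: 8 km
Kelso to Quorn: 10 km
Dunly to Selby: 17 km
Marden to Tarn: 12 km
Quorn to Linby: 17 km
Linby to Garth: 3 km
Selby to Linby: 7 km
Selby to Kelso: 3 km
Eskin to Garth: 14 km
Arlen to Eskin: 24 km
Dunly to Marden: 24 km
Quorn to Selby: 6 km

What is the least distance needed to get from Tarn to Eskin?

20 km

Enumerating some paths:
Tarn–Kelso–Selby–Eskin: 3+3+16 = 22
Tarn–Kelso–Garth–Eskin: 3+3+14 = 20
Cheapest is Tarn–Kelso–Garth–Eskin at 20 km.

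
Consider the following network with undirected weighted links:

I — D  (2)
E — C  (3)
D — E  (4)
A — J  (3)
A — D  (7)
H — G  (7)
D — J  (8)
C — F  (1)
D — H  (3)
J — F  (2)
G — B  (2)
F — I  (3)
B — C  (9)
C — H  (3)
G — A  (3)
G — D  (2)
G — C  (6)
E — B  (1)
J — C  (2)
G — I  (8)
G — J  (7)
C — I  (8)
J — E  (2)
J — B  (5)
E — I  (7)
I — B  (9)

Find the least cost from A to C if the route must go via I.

Shortest A→I: A → G → D → I = 7
Shortest I→C: I → F → C = 4
Total via I: 7 + 4 = 11.

11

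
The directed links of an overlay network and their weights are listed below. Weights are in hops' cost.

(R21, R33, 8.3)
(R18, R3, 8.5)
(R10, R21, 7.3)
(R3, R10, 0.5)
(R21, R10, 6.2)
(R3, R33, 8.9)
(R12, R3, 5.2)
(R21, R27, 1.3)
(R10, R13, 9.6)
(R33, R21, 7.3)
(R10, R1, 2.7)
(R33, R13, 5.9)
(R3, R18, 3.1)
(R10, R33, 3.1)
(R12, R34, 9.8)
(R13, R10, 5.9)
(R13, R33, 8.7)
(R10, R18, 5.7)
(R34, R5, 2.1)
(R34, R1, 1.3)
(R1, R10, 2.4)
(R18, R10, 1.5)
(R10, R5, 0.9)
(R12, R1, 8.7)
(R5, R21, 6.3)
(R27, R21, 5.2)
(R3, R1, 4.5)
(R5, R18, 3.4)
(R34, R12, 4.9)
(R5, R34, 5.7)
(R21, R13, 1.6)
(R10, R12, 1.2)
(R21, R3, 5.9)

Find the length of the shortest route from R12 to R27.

14.2 hops' cost

Candidate routes:
R12–R3–R10–R21–R27: 5.2+0.5+7.3+1.3 = 14.3
R12–R3–R10–R5–R21–R27: 5.2+0.5+0.9+6.3+1.3 = 14.2
R12–R3–R10–R33–R21–R27: 5.2+0.5+3.1+7.3+1.3 = 17.4
The minimum is 14.2 hops' cost via R12–R3–R10–R5–R21–R27.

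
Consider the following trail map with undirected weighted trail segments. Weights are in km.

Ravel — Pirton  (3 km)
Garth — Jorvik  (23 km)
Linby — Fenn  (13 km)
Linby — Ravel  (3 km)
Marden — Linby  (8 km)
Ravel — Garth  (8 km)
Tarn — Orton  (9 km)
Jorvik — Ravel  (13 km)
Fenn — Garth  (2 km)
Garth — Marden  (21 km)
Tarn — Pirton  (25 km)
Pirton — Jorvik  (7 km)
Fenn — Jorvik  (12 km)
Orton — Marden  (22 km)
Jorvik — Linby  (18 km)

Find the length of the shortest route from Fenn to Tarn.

Running Dijkstra from Fenn:
Fenn: 0
Garth: 2  (via Fenn)
Ravel: 10  (via Garth)
Jorvik: 12  (via Fenn)
Pirton: 13  (via Ravel)
Linby: 13  (via Fenn)
Marden: 21  (via Linby)
Tarn: 38  (via Pirton)
Shortest route: Fenn–Garth–Ravel–Pirton–Tarn = 38 km.

38 km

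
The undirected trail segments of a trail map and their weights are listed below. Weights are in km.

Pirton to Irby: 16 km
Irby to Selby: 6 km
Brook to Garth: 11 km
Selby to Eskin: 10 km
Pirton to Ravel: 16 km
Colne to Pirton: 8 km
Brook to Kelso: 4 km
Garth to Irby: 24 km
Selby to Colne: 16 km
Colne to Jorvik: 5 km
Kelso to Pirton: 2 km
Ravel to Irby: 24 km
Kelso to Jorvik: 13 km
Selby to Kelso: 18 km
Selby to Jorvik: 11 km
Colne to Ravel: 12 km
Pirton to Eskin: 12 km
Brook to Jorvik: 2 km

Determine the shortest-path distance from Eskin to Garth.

29 km

Compare a few routes:
Eskin - Pirton - Kelso - Brook - Garth: 12+2+4+11 = 29
Eskin - Pirton - Colne - Jorvik - Brook - Garth: 12+8+5+2+11 = 38
Eskin - Selby - Jorvik - Brook - Garth: 10+11+2+11 = 34
Cheapest is Eskin - Pirton - Kelso - Brook - Garth at 29 km.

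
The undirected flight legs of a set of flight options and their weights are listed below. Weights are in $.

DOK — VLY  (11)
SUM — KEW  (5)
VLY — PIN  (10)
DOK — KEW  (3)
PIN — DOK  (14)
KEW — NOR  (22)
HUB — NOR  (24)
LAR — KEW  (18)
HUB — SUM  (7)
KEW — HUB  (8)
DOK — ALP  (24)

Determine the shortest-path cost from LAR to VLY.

$32

Compare a few routes:
LAR → KEW → DOK → PIN → VLY: 18+3+14+10 = 45
LAR → KEW → DOK → VLY: 18+3+11 = 32
The minimum is $32 via LAR → KEW → DOK → VLY.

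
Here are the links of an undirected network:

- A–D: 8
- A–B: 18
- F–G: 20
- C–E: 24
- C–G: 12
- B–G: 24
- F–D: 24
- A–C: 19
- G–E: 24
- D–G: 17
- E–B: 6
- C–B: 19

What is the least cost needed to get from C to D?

27

Running Dijkstra from C:
C: 0
G: 12  (via C)
A: 19  (via C)
B: 19  (via C)
E: 24  (via C)
D: 27  (via A)
Shortest route: C → A → D = 27.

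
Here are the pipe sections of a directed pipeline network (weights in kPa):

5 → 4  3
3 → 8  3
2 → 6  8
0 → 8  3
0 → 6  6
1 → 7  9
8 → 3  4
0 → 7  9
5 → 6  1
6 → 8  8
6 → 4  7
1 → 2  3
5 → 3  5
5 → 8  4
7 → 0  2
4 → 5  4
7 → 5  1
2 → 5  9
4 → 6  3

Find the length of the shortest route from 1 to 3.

Shortest distances from 1:
1: 0
2: 3  (via 1)
7: 9  (via 1)
5: 10  (via 7)
0: 11  (via 7)
6: 11  (via 2)
4: 13  (via 5)
8: 14  (via 5)
3: 15  (via 5)
Shortest route: 1–7–5–3 = 15 kPa.

15 kPa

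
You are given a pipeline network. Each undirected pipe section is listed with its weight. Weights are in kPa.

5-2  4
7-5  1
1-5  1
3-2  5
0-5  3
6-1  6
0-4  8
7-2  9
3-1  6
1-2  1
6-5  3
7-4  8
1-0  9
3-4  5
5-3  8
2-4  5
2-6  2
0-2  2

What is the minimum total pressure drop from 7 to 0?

4 kPa

Compare a few routes:
7 - 5 - 6 - 2 - 0: 1+3+2+2 = 8
7 - 5 - 2 - 0: 1+4+2 = 7
7 - 5 - 1 - 2 - 0: 1+1+1+2 = 5
7 - 5 - 0: 1+3 = 4
The minimum is 4 kPa via 7 - 5 - 0.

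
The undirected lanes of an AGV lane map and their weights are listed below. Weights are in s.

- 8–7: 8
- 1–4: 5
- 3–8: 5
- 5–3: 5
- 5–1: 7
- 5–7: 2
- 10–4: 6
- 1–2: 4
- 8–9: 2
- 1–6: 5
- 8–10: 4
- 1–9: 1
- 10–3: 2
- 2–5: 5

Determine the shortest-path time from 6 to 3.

Compare a few routes:
6–1–5–3: 5+7+5 = 17
6–1–9–8–10–3: 5+1+2+4+2 = 14
6–1–4–10–3: 5+5+6+2 = 18
6–1–9–8–3: 5+1+2+5 = 13
The minimum is 13 s via 6–1–9–8–3.

13 s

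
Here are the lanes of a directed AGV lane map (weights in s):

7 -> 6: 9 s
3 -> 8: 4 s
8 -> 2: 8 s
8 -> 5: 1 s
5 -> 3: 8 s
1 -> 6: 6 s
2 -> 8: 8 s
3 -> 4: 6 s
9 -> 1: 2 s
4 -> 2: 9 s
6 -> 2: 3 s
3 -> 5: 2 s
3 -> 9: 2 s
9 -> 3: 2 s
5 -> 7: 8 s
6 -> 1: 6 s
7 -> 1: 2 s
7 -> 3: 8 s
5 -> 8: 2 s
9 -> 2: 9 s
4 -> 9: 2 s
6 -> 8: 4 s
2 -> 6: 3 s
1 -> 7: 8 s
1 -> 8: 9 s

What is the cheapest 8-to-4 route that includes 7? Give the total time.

23 s

Best 8 to 7: 8–5–7 costing 9
Best 7 to 4: 7–3–4 costing 14
Total via 7: 9 + 14 = 23 s.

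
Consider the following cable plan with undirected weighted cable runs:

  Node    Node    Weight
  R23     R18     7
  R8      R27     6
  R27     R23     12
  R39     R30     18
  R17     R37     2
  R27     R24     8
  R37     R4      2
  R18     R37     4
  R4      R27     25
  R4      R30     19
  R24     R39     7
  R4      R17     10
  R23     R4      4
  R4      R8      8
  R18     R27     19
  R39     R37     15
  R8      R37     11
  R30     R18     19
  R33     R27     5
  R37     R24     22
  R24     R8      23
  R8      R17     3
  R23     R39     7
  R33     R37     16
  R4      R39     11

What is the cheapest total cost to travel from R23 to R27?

12

Compare a few routes:
R23 → R4 → R8 → R27: 4+8+6 = 18
R23 → R27: 12 = 12
R23 → R18 → R37 → R17 → R8 → R27: 7+4+2+3+6 = 22
R23 → R4 → R37 → R17 → R8 → R27: 4+2+2+3+6 = 17
The minimum is 12 via R23 → R27.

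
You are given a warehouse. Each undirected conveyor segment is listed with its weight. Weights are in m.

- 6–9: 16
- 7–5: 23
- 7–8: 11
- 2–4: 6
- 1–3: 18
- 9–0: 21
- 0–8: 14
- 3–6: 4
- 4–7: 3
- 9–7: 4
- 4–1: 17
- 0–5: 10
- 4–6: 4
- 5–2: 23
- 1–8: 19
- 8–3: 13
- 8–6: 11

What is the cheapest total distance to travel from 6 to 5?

30 m

Shortest distances from 6:
6: 0
3: 4  (via 6)
4: 4  (via 6)
7: 7  (via 4)
2: 10  (via 4)
8: 11  (via 6)
9: 11  (via 7)
1: 21  (via 4)
0: 25  (via 8)
5: 30  (via 7)
Shortest route: 6 → 4 → 7 → 5 = 30 m.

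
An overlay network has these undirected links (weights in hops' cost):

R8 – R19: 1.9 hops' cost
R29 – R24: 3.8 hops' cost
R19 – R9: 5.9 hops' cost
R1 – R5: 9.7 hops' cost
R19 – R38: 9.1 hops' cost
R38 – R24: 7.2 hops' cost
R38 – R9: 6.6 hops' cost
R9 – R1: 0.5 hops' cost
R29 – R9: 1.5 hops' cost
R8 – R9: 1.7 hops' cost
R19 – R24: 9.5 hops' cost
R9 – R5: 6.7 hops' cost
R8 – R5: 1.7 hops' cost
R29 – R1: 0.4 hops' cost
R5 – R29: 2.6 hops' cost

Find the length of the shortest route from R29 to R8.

Settle nodes by increasing distance from R29:
R29: 0
R1: 0.4  (via R29)
R9: 0.9  (via R1)
R8: 2.6  (via R9)
Shortest route: R29–R1–R9–R8 = 2.6 hops' cost.

2.6 hops' cost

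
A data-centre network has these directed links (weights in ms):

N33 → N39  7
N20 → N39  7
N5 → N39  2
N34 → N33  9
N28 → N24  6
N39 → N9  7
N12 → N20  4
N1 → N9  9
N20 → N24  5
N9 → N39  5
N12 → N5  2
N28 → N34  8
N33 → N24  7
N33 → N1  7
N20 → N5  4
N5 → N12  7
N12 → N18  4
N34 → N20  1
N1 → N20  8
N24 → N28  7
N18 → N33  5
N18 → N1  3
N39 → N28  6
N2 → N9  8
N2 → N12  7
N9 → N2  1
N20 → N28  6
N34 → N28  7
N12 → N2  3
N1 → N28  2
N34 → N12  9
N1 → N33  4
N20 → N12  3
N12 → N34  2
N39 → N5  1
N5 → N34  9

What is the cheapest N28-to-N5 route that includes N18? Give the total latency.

29 ms

Shortest N28→N18: N28–N34–N20–N12–N18 = 16
Best N18 to N5: N18–N33–N39–N5 costing 13
Total via N18: 16 + 13 = 29 ms.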